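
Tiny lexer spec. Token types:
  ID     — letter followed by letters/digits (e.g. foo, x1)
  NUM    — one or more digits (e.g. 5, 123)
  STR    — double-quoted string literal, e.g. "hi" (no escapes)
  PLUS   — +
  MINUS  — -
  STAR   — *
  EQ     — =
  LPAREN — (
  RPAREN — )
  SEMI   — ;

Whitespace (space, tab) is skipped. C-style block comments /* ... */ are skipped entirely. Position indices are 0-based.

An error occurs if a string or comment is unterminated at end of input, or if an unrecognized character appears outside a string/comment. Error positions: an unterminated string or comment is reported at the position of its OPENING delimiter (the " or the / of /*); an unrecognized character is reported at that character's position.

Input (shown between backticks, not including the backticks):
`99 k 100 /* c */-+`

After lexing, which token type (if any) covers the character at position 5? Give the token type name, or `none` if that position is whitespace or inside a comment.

Answer: NUM

Derivation:
pos=0: emit NUM '99' (now at pos=2)
pos=3: emit ID 'k' (now at pos=4)
pos=5: emit NUM '100' (now at pos=8)
pos=9: enter COMMENT mode (saw '/*')
exit COMMENT mode (now at pos=16)
pos=16: emit MINUS '-'
pos=17: emit PLUS '+'
DONE. 5 tokens: [NUM, ID, NUM, MINUS, PLUS]
Position 5: char is '1' -> NUM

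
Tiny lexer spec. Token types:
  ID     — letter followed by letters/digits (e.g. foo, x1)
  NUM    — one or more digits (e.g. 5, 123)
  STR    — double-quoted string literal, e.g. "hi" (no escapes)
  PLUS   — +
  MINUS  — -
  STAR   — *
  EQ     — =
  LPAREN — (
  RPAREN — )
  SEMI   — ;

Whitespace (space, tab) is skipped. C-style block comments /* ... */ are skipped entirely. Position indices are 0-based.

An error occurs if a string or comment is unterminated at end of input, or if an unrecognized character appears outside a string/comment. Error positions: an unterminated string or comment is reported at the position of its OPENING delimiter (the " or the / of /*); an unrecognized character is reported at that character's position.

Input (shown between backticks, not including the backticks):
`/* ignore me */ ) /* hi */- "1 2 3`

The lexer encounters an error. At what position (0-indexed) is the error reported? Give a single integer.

Answer: 28

Derivation:
pos=0: enter COMMENT mode (saw '/*')
exit COMMENT mode (now at pos=15)
pos=16: emit RPAREN ')'
pos=18: enter COMMENT mode (saw '/*')
exit COMMENT mode (now at pos=26)
pos=26: emit MINUS '-'
pos=28: enter STRING mode
pos=28: ERROR — unterminated string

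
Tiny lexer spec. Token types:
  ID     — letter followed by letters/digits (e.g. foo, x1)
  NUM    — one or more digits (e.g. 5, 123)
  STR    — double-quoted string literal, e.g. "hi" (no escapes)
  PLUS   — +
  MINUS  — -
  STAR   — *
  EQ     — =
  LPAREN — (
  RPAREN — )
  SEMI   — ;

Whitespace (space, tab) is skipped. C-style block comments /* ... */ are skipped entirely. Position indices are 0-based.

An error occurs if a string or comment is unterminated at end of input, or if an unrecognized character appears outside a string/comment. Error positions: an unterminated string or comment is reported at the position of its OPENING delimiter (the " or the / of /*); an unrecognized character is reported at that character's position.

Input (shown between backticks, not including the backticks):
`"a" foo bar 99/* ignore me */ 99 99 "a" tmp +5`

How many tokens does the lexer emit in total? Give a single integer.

Answer: 10

Derivation:
pos=0: enter STRING mode
pos=0: emit STR "a" (now at pos=3)
pos=4: emit ID 'foo' (now at pos=7)
pos=8: emit ID 'bar' (now at pos=11)
pos=12: emit NUM '99' (now at pos=14)
pos=14: enter COMMENT mode (saw '/*')
exit COMMENT mode (now at pos=29)
pos=30: emit NUM '99' (now at pos=32)
pos=33: emit NUM '99' (now at pos=35)
pos=36: enter STRING mode
pos=36: emit STR "a" (now at pos=39)
pos=40: emit ID 'tmp' (now at pos=43)
pos=44: emit PLUS '+'
pos=45: emit NUM '5' (now at pos=46)
DONE. 10 tokens: [STR, ID, ID, NUM, NUM, NUM, STR, ID, PLUS, NUM]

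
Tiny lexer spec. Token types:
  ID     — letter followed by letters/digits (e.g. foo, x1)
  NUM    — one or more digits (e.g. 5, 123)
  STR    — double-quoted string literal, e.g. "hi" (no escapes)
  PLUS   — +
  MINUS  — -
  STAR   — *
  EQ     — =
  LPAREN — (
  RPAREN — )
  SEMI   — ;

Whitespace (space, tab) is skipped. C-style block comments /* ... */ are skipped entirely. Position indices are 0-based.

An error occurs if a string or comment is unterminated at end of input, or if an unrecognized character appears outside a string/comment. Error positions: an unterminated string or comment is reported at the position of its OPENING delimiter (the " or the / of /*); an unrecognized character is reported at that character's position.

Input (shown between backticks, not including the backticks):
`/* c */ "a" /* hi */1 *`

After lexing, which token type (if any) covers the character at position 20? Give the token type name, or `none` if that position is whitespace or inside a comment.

Answer: NUM

Derivation:
pos=0: enter COMMENT mode (saw '/*')
exit COMMENT mode (now at pos=7)
pos=8: enter STRING mode
pos=8: emit STR "a" (now at pos=11)
pos=12: enter COMMENT mode (saw '/*')
exit COMMENT mode (now at pos=20)
pos=20: emit NUM '1' (now at pos=21)
pos=22: emit STAR '*'
DONE. 3 tokens: [STR, NUM, STAR]
Position 20: char is '1' -> NUM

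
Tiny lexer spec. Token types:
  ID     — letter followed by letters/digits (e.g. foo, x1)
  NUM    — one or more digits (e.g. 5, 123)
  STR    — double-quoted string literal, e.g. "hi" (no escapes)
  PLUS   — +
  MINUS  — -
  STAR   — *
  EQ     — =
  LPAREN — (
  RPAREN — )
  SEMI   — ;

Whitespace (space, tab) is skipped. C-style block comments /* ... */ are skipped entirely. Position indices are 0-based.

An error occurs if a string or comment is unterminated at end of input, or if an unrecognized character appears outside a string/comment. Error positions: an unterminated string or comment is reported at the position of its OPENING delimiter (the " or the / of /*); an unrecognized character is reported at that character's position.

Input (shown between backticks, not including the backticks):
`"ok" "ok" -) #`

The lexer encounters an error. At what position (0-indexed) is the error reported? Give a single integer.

Answer: 13

Derivation:
pos=0: enter STRING mode
pos=0: emit STR "ok" (now at pos=4)
pos=5: enter STRING mode
pos=5: emit STR "ok" (now at pos=9)
pos=10: emit MINUS '-'
pos=11: emit RPAREN ')'
pos=13: ERROR — unrecognized char '#'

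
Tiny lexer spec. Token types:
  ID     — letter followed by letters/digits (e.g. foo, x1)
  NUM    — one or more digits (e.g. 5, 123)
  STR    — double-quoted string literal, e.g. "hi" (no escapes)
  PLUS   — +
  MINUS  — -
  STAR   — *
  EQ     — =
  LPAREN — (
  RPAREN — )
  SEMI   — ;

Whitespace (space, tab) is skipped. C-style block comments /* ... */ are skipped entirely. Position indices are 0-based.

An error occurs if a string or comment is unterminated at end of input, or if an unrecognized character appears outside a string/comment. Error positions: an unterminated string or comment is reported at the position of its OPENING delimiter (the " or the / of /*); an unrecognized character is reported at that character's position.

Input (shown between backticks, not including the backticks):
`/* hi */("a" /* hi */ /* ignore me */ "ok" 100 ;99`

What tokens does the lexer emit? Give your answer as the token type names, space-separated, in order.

Answer: LPAREN STR STR NUM SEMI NUM

Derivation:
pos=0: enter COMMENT mode (saw '/*')
exit COMMENT mode (now at pos=8)
pos=8: emit LPAREN '('
pos=9: enter STRING mode
pos=9: emit STR "a" (now at pos=12)
pos=13: enter COMMENT mode (saw '/*')
exit COMMENT mode (now at pos=21)
pos=22: enter COMMENT mode (saw '/*')
exit COMMENT mode (now at pos=37)
pos=38: enter STRING mode
pos=38: emit STR "ok" (now at pos=42)
pos=43: emit NUM '100' (now at pos=46)
pos=47: emit SEMI ';'
pos=48: emit NUM '99' (now at pos=50)
DONE. 6 tokens: [LPAREN, STR, STR, NUM, SEMI, NUM]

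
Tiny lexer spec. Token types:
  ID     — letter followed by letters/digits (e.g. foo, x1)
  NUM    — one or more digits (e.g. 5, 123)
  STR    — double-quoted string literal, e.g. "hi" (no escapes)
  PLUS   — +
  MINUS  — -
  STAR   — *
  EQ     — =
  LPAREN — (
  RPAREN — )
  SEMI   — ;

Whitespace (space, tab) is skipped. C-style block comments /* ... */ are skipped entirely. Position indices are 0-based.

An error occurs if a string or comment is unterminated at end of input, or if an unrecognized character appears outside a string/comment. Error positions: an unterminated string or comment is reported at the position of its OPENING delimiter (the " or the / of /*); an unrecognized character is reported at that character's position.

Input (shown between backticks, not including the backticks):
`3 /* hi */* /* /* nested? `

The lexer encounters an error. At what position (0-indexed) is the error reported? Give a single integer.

Answer: 12

Derivation:
pos=0: emit NUM '3' (now at pos=1)
pos=2: enter COMMENT mode (saw '/*')
exit COMMENT mode (now at pos=10)
pos=10: emit STAR '*'
pos=12: enter COMMENT mode (saw '/*')
pos=12: ERROR — unterminated comment (reached EOF)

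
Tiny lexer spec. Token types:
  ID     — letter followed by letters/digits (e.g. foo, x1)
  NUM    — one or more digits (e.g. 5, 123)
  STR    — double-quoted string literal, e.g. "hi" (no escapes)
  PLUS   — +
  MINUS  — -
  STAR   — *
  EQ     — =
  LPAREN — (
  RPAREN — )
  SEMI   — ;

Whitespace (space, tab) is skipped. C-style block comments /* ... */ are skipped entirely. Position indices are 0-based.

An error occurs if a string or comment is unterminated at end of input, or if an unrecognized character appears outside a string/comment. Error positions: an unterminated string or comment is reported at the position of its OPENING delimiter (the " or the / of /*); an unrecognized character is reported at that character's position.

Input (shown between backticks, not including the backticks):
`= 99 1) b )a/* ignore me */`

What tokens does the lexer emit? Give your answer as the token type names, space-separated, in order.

pos=0: emit EQ '='
pos=2: emit NUM '99' (now at pos=4)
pos=5: emit NUM '1' (now at pos=6)
pos=6: emit RPAREN ')'
pos=8: emit ID 'b' (now at pos=9)
pos=10: emit RPAREN ')'
pos=11: emit ID 'a' (now at pos=12)
pos=12: enter COMMENT mode (saw '/*')
exit COMMENT mode (now at pos=27)
DONE. 7 tokens: [EQ, NUM, NUM, RPAREN, ID, RPAREN, ID]

Answer: EQ NUM NUM RPAREN ID RPAREN ID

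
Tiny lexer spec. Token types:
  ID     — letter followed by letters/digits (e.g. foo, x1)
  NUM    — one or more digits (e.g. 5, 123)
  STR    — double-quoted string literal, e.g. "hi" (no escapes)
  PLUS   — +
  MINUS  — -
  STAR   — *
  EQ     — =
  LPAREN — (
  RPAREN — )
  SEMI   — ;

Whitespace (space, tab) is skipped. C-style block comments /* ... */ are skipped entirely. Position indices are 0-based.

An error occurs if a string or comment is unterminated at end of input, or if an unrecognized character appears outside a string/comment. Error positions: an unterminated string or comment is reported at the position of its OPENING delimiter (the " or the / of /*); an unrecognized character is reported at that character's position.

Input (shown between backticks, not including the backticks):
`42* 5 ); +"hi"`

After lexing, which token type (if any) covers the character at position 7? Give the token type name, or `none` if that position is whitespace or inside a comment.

Answer: SEMI

Derivation:
pos=0: emit NUM '42' (now at pos=2)
pos=2: emit STAR '*'
pos=4: emit NUM '5' (now at pos=5)
pos=6: emit RPAREN ')'
pos=7: emit SEMI ';'
pos=9: emit PLUS '+'
pos=10: enter STRING mode
pos=10: emit STR "hi" (now at pos=14)
DONE. 7 tokens: [NUM, STAR, NUM, RPAREN, SEMI, PLUS, STR]
Position 7: char is ';' -> SEMI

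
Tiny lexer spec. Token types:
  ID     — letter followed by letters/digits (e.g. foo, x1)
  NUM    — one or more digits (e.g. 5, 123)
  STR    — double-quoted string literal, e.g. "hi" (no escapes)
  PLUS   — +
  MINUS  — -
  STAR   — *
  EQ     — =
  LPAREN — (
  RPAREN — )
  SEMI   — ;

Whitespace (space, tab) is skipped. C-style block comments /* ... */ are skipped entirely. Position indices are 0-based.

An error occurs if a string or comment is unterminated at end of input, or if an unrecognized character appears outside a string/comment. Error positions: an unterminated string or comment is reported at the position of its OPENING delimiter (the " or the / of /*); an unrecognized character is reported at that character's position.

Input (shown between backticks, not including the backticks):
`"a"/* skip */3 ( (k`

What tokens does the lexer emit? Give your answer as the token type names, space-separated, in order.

pos=0: enter STRING mode
pos=0: emit STR "a" (now at pos=3)
pos=3: enter COMMENT mode (saw '/*')
exit COMMENT mode (now at pos=13)
pos=13: emit NUM '3' (now at pos=14)
pos=15: emit LPAREN '('
pos=17: emit LPAREN '('
pos=18: emit ID 'k' (now at pos=19)
DONE. 5 tokens: [STR, NUM, LPAREN, LPAREN, ID]

Answer: STR NUM LPAREN LPAREN ID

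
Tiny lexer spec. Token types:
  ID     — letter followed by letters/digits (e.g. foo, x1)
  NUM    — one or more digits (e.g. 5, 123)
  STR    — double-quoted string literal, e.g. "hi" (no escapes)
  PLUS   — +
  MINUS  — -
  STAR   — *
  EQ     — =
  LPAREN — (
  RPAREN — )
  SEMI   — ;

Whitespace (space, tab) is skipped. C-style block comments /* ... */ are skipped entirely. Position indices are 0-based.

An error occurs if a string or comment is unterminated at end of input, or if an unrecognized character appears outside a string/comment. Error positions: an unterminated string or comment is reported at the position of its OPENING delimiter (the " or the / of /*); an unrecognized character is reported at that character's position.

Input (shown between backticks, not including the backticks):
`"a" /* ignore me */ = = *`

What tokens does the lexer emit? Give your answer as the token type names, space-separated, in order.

pos=0: enter STRING mode
pos=0: emit STR "a" (now at pos=3)
pos=4: enter COMMENT mode (saw '/*')
exit COMMENT mode (now at pos=19)
pos=20: emit EQ '='
pos=22: emit EQ '='
pos=24: emit STAR '*'
DONE. 4 tokens: [STR, EQ, EQ, STAR]

Answer: STR EQ EQ STAR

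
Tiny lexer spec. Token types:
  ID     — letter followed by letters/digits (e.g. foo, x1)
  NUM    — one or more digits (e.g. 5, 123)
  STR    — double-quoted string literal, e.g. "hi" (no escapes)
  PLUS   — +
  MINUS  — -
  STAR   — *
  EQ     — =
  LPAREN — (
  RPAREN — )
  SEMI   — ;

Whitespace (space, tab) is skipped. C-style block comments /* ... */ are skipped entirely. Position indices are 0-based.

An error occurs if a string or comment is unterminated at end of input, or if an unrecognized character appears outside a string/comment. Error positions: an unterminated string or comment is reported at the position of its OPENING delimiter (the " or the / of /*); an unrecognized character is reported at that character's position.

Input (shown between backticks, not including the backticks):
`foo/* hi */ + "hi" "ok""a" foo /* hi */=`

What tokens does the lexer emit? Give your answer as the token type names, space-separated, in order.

pos=0: emit ID 'foo' (now at pos=3)
pos=3: enter COMMENT mode (saw '/*')
exit COMMENT mode (now at pos=11)
pos=12: emit PLUS '+'
pos=14: enter STRING mode
pos=14: emit STR "hi" (now at pos=18)
pos=19: enter STRING mode
pos=19: emit STR "ok" (now at pos=23)
pos=23: enter STRING mode
pos=23: emit STR "a" (now at pos=26)
pos=27: emit ID 'foo' (now at pos=30)
pos=31: enter COMMENT mode (saw '/*')
exit COMMENT mode (now at pos=39)
pos=39: emit EQ '='
DONE. 7 tokens: [ID, PLUS, STR, STR, STR, ID, EQ]

Answer: ID PLUS STR STR STR ID EQ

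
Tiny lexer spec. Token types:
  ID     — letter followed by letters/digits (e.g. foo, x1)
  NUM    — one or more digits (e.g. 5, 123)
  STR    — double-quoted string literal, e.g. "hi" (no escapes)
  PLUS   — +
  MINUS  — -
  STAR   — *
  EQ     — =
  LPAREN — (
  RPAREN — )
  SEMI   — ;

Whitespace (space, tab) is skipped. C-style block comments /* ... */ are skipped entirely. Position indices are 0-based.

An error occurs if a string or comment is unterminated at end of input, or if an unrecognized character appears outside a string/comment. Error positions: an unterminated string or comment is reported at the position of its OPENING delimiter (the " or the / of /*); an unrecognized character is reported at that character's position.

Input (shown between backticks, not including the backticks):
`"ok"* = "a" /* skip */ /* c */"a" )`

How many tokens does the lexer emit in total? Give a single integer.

Answer: 6

Derivation:
pos=0: enter STRING mode
pos=0: emit STR "ok" (now at pos=4)
pos=4: emit STAR '*'
pos=6: emit EQ '='
pos=8: enter STRING mode
pos=8: emit STR "a" (now at pos=11)
pos=12: enter COMMENT mode (saw '/*')
exit COMMENT mode (now at pos=22)
pos=23: enter COMMENT mode (saw '/*')
exit COMMENT mode (now at pos=30)
pos=30: enter STRING mode
pos=30: emit STR "a" (now at pos=33)
pos=34: emit RPAREN ')'
DONE. 6 tokens: [STR, STAR, EQ, STR, STR, RPAREN]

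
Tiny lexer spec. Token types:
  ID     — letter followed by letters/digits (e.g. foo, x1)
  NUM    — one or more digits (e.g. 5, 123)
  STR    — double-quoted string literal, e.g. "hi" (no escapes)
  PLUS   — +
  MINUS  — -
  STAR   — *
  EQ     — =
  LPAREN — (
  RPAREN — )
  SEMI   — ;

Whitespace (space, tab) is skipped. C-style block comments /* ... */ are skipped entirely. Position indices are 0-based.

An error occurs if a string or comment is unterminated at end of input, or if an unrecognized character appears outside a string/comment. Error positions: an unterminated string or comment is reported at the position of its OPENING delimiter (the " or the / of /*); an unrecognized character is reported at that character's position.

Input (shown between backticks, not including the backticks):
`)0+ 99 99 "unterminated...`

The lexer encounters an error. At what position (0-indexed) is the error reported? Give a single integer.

Answer: 10

Derivation:
pos=0: emit RPAREN ')'
pos=1: emit NUM '0' (now at pos=2)
pos=2: emit PLUS '+'
pos=4: emit NUM '99' (now at pos=6)
pos=7: emit NUM '99' (now at pos=9)
pos=10: enter STRING mode
pos=10: ERROR — unterminated string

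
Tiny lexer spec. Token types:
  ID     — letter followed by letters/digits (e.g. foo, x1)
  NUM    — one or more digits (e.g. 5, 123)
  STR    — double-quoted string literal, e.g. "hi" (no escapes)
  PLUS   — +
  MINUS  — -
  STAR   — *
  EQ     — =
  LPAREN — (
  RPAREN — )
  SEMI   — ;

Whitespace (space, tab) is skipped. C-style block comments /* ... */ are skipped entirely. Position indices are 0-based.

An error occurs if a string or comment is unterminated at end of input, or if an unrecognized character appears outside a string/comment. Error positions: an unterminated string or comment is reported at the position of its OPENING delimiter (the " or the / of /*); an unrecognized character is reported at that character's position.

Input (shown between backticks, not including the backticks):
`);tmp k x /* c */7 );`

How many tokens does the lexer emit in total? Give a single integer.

Answer: 8

Derivation:
pos=0: emit RPAREN ')'
pos=1: emit SEMI ';'
pos=2: emit ID 'tmp' (now at pos=5)
pos=6: emit ID 'k' (now at pos=7)
pos=8: emit ID 'x' (now at pos=9)
pos=10: enter COMMENT mode (saw '/*')
exit COMMENT mode (now at pos=17)
pos=17: emit NUM '7' (now at pos=18)
pos=19: emit RPAREN ')'
pos=20: emit SEMI ';'
DONE. 8 tokens: [RPAREN, SEMI, ID, ID, ID, NUM, RPAREN, SEMI]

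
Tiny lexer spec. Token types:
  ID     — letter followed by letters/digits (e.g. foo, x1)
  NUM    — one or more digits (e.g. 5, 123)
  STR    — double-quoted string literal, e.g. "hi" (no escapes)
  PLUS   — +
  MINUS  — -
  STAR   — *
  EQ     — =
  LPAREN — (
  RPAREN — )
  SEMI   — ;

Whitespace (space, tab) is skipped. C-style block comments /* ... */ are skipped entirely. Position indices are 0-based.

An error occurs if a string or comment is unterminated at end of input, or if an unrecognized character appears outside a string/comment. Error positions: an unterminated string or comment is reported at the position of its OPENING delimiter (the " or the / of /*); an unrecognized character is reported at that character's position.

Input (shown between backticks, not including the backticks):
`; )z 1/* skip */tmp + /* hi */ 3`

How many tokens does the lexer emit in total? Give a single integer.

pos=0: emit SEMI ';'
pos=2: emit RPAREN ')'
pos=3: emit ID 'z' (now at pos=4)
pos=5: emit NUM '1' (now at pos=6)
pos=6: enter COMMENT mode (saw '/*')
exit COMMENT mode (now at pos=16)
pos=16: emit ID 'tmp' (now at pos=19)
pos=20: emit PLUS '+'
pos=22: enter COMMENT mode (saw '/*')
exit COMMENT mode (now at pos=30)
pos=31: emit NUM '3' (now at pos=32)
DONE. 7 tokens: [SEMI, RPAREN, ID, NUM, ID, PLUS, NUM]

Answer: 7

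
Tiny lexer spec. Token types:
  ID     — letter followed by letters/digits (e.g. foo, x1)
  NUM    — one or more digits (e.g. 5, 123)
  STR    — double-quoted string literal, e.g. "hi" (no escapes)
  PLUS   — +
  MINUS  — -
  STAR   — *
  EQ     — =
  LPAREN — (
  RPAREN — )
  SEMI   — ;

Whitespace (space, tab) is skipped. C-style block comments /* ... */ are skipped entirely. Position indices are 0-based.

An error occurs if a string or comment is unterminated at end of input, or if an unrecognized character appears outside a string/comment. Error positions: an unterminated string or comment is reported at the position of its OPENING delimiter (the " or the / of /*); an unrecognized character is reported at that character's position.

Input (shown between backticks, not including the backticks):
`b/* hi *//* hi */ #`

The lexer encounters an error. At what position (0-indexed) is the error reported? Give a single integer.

Answer: 18

Derivation:
pos=0: emit ID 'b' (now at pos=1)
pos=1: enter COMMENT mode (saw '/*')
exit COMMENT mode (now at pos=9)
pos=9: enter COMMENT mode (saw '/*')
exit COMMENT mode (now at pos=17)
pos=18: ERROR — unrecognized char '#'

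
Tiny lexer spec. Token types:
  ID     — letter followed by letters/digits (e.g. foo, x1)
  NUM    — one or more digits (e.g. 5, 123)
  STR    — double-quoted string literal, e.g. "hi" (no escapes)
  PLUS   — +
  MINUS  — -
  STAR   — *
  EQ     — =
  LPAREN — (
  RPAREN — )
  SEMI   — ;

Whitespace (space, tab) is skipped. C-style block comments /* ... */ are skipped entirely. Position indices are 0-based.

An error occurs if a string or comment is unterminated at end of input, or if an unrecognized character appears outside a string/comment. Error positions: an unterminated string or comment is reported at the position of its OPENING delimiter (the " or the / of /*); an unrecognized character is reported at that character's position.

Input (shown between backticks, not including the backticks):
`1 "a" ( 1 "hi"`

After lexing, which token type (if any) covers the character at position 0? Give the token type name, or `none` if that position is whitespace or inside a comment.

Answer: NUM

Derivation:
pos=0: emit NUM '1' (now at pos=1)
pos=2: enter STRING mode
pos=2: emit STR "a" (now at pos=5)
pos=6: emit LPAREN '('
pos=8: emit NUM '1' (now at pos=9)
pos=10: enter STRING mode
pos=10: emit STR "hi" (now at pos=14)
DONE. 5 tokens: [NUM, STR, LPAREN, NUM, STR]
Position 0: char is '1' -> NUM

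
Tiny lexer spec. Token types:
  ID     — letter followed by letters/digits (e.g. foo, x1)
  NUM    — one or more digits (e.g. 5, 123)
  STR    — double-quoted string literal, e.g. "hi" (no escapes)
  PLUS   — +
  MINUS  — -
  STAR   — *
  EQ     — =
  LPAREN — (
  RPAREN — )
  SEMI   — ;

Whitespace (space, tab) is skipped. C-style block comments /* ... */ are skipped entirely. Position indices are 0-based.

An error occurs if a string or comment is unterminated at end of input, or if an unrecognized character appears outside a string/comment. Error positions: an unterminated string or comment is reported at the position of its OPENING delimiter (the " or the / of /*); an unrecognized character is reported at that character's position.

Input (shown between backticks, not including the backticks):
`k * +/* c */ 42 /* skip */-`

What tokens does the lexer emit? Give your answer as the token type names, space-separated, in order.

pos=0: emit ID 'k' (now at pos=1)
pos=2: emit STAR '*'
pos=4: emit PLUS '+'
pos=5: enter COMMENT mode (saw '/*')
exit COMMENT mode (now at pos=12)
pos=13: emit NUM '42' (now at pos=15)
pos=16: enter COMMENT mode (saw '/*')
exit COMMENT mode (now at pos=26)
pos=26: emit MINUS '-'
DONE. 5 tokens: [ID, STAR, PLUS, NUM, MINUS]

Answer: ID STAR PLUS NUM MINUS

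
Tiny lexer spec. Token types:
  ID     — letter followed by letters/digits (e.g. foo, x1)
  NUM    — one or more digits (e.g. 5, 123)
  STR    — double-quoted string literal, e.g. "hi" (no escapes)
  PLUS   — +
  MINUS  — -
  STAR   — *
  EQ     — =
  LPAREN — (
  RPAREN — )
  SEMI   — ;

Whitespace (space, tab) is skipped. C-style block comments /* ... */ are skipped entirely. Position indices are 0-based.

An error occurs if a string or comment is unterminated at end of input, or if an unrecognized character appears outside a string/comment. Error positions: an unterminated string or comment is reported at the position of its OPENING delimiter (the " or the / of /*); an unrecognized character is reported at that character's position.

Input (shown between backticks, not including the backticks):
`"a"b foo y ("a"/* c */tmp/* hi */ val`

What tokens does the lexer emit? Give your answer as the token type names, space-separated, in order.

pos=0: enter STRING mode
pos=0: emit STR "a" (now at pos=3)
pos=3: emit ID 'b' (now at pos=4)
pos=5: emit ID 'foo' (now at pos=8)
pos=9: emit ID 'y' (now at pos=10)
pos=11: emit LPAREN '('
pos=12: enter STRING mode
pos=12: emit STR "a" (now at pos=15)
pos=15: enter COMMENT mode (saw '/*')
exit COMMENT mode (now at pos=22)
pos=22: emit ID 'tmp' (now at pos=25)
pos=25: enter COMMENT mode (saw '/*')
exit COMMENT mode (now at pos=33)
pos=34: emit ID 'val' (now at pos=37)
DONE. 8 tokens: [STR, ID, ID, ID, LPAREN, STR, ID, ID]

Answer: STR ID ID ID LPAREN STR ID ID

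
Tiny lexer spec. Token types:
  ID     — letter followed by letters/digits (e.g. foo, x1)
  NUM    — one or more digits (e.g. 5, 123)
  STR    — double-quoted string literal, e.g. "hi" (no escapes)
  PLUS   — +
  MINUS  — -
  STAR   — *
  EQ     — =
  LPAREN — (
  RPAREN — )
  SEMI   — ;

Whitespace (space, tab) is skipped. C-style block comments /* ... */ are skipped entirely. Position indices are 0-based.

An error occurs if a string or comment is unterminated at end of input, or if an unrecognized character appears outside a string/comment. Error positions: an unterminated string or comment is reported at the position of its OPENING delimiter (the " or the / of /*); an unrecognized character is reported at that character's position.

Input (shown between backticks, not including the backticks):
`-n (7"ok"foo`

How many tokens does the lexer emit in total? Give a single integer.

pos=0: emit MINUS '-'
pos=1: emit ID 'n' (now at pos=2)
pos=3: emit LPAREN '('
pos=4: emit NUM '7' (now at pos=5)
pos=5: enter STRING mode
pos=5: emit STR "ok" (now at pos=9)
pos=9: emit ID 'foo' (now at pos=12)
DONE. 6 tokens: [MINUS, ID, LPAREN, NUM, STR, ID]

Answer: 6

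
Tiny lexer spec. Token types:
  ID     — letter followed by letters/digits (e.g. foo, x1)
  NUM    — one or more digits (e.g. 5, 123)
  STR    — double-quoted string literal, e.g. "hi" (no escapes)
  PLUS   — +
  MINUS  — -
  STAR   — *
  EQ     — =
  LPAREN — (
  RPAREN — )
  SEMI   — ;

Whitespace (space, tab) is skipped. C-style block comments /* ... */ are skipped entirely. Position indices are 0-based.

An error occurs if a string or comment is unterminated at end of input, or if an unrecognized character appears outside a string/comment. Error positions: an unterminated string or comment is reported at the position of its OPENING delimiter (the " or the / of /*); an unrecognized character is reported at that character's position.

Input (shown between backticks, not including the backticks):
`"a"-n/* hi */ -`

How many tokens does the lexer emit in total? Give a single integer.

Answer: 4

Derivation:
pos=0: enter STRING mode
pos=0: emit STR "a" (now at pos=3)
pos=3: emit MINUS '-'
pos=4: emit ID 'n' (now at pos=5)
pos=5: enter COMMENT mode (saw '/*')
exit COMMENT mode (now at pos=13)
pos=14: emit MINUS '-'
DONE. 4 tokens: [STR, MINUS, ID, MINUS]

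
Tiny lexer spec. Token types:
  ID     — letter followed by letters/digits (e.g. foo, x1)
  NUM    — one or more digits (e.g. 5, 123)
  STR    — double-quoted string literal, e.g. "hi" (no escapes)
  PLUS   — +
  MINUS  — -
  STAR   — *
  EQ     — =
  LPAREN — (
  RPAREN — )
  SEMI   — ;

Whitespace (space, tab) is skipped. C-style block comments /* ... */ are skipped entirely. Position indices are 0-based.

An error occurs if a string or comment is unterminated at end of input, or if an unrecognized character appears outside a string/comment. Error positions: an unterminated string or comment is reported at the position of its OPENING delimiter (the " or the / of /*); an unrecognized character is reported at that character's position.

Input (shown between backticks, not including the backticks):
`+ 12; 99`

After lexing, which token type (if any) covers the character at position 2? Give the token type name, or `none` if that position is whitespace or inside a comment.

pos=0: emit PLUS '+'
pos=2: emit NUM '12' (now at pos=4)
pos=4: emit SEMI ';'
pos=6: emit NUM '99' (now at pos=8)
DONE. 4 tokens: [PLUS, NUM, SEMI, NUM]
Position 2: char is '1' -> NUM

Answer: NUM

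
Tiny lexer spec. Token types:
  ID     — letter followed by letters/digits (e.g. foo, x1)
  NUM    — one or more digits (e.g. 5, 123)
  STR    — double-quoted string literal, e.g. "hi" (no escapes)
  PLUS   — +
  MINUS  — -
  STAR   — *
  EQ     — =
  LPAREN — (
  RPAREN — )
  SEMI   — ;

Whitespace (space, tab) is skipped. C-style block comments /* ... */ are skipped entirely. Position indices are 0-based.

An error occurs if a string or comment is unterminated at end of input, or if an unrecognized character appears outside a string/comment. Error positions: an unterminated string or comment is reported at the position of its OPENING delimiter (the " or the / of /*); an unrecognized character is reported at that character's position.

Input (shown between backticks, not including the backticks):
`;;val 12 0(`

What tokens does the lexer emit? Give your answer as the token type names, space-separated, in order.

Answer: SEMI SEMI ID NUM NUM LPAREN

Derivation:
pos=0: emit SEMI ';'
pos=1: emit SEMI ';'
pos=2: emit ID 'val' (now at pos=5)
pos=6: emit NUM '12' (now at pos=8)
pos=9: emit NUM '0' (now at pos=10)
pos=10: emit LPAREN '('
DONE. 6 tokens: [SEMI, SEMI, ID, NUM, NUM, LPAREN]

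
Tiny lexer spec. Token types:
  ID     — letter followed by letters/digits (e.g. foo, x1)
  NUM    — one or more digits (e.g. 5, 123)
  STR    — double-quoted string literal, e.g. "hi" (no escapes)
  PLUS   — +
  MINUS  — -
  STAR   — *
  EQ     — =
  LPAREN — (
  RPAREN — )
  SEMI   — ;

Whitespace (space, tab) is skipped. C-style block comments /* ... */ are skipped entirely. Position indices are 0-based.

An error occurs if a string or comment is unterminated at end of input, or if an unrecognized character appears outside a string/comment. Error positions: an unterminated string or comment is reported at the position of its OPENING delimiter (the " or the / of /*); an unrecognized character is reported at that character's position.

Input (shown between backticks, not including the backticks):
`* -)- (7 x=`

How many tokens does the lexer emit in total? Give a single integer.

pos=0: emit STAR '*'
pos=2: emit MINUS '-'
pos=3: emit RPAREN ')'
pos=4: emit MINUS '-'
pos=6: emit LPAREN '('
pos=7: emit NUM '7' (now at pos=8)
pos=9: emit ID 'x' (now at pos=10)
pos=10: emit EQ '='
DONE. 8 tokens: [STAR, MINUS, RPAREN, MINUS, LPAREN, NUM, ID, EQ]

Answer: 8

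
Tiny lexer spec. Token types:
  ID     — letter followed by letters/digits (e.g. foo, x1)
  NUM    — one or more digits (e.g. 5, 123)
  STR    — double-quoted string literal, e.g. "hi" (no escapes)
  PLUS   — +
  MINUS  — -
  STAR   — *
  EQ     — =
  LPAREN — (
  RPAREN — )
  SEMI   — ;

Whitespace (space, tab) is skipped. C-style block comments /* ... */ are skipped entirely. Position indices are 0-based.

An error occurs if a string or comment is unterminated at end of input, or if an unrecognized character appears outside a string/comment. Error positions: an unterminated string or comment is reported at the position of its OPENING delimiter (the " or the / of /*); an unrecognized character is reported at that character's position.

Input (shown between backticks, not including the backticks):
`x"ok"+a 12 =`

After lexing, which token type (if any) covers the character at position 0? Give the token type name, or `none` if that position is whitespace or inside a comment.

pos=0: emit ID 'x' (now at pos=1)
pos=1: enter STRING mode
pos=1: emit STR "ok" (now at pos=5)
pos=5: emit PLUS '+'
pos=6: emit ID 'a' (now at pos=7)
pos=8: emit NUM '12' (now at pos=10)
pos=11: emit EQ '='
DONE. 6 tokens: [ID, STR, PLUS, ID, NUM, EQ]
Position 0: char is 'x' -> ID

Answer: ID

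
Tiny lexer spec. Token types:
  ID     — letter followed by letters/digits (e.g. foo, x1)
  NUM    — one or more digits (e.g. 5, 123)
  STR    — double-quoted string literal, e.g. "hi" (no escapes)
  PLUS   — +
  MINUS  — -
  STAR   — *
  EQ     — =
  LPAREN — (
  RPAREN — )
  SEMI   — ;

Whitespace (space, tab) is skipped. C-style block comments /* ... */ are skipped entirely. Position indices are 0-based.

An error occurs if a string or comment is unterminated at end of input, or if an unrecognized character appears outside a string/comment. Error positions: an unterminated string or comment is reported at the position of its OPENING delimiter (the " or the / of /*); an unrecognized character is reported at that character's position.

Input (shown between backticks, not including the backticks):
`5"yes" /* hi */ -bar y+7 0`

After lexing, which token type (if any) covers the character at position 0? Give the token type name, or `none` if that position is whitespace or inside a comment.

pos=0: emit NUM '5' (now at pos=1)
pos=1: enter STRING mode
pos=1: emit STR "yes" (now at pos=6)
pos=7: enter COMMENT mode (saw '/*')
exit COMMENT mode (now at pos=15)
pos=16: emit MINUS '-'
pos=17: emit ID 'bar' (now at pos=20)
pos=21: emit ID 'y' (now at pos=22)
pos=22: emit PLUS '+'
pos=23: emit NUM '7' (now at pos=24)
pos=25: emit NUM '0' (now at pos=26)
DONE. 8 tokens: [NUM, STR, MINUS, ID, ID, PLUS, NUM, NUM]
Position 0: char is '5' -> NUM

Answer: NUM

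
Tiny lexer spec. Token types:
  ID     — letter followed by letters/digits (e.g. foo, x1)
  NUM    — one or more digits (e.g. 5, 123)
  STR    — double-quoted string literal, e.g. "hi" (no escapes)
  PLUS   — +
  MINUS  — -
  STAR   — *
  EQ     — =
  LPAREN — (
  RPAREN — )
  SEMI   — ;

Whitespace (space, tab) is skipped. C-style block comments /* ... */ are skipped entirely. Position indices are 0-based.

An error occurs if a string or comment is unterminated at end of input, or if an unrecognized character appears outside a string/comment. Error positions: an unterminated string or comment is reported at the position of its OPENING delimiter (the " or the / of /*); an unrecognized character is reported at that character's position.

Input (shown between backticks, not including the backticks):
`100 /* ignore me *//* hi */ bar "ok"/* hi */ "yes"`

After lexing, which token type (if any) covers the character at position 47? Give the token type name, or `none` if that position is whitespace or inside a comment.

pos=0: emit NUM '100' (now at pos=3)
pos=4: enter COMMENT mode (saw '/*')
exit COMMENT mode (now at pos=19)
pos=19: enter COMMENT mode (saw '/*')
exit COMMENT mode (now at pos=27)
pos=28: emit ID 'bar' (now at pos=31)
pos=32: enter STRING mode
pos=32: emit STR "ok" (now at pos=36)
pos=36: enter COMMENT mode (saw '/*')
exit COMMENT mode (now at pos=44)
pos=45: enter STRING mode
pos=45: emit STR "yes" (now at pos=50)
DONE. 4 tokens: [NUM, ID, STR, STR]
Position 47: char is 'e' -> STR

Answer: STR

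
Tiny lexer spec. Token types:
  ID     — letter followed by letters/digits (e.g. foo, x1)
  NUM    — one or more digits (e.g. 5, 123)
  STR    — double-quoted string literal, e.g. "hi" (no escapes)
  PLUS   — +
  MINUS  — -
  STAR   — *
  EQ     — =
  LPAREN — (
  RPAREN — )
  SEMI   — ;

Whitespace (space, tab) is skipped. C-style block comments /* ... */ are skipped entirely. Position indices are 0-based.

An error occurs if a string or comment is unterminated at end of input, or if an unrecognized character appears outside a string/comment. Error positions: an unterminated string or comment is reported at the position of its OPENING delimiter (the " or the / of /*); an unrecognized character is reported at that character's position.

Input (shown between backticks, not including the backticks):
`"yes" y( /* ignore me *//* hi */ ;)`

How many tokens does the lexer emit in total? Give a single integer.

Answer: 5

Derivation:
pos=0: enter STRING mode
pos=0: emit STR "yes" (now at pos=5)
pos=6: emit ID 'y' (now at pos=7)
pos=7: emit LPAREN '('
pos=9: enter COMMENT mode (saw '/*')
exit COMMENT mode (now at pos=24)
pos=24: enter COMMENT mode (saw '/*')
exit COMMENT mode (now at pos=32)
pos=33: emit SEMI ';'
pos=34: emit RPAREN ')'
DONE. 5 tokens: [STR, ID, LPAREN, SEMI, RPAREN]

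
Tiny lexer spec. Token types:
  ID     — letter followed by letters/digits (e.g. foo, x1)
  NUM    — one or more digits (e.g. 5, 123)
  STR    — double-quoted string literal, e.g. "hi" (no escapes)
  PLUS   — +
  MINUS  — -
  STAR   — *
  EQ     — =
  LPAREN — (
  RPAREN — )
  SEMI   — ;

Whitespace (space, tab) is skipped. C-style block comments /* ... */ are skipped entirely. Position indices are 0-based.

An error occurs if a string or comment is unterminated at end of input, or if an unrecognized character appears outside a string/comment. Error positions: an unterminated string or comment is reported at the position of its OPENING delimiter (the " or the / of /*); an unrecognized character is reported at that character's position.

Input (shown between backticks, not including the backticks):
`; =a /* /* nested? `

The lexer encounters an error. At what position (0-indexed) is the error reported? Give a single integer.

pos=0: emit SEMI ';'
pos=2: emit EQ '='
pos=3: emit ID 'a' (now at pos=4)
pos=5: enter COMMENT mode (saw '/*')
pos=5: ERROR — unterminated comment (reached EOF)

Answer: 5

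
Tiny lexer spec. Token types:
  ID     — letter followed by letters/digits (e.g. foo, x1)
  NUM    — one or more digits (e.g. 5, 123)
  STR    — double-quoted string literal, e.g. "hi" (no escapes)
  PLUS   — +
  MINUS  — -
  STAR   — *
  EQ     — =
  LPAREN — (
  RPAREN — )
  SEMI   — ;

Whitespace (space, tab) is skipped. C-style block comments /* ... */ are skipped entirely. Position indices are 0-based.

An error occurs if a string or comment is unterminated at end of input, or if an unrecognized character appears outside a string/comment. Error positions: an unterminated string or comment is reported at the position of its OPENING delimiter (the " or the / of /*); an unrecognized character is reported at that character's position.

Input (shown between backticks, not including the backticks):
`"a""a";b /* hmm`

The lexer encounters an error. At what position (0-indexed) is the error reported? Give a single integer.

pos=0: enter STRING mode
pos=0: emit STR "a" (now at pos=3)
pos=3: enter STRING mode
pos=3: emit STR "a" (now at pos=6)
pos=6: emit SEMI ';'
pos=7: emit ID 'b' (now at pos=8)
pos=9: enter COMMENT mode (saw '/*')
pos=9: ERROR — unterminated comment (reached EOF)

Answer: 9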